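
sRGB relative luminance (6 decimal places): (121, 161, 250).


Linearize each channel (sRGB transfer function): c = v/255; c_lin = c/12.92 if c ≤ 0.04045, else ((c+0.055)/1.055)^2.4
  R: 121/255 ≈ 0.474510 > 0.04045 → ((0.474510+0.055)/1.055)^2.4 ≈ 0.191202
  G: 161/255 ≈ 0.631373 > 0.04045 → ((0.631373+0.055)/1.055)^2.4 ≈ 0.356400
  B: 250/255 ≈ 0.980392 > 0.04045 → ((0.980392+0.055)/1.055)^2.4 ≈ 0.955973
R_lin = 0.191202, G_lin = 0.356400, B_lin = 0.955973
L = 0.2126×R + 0.7152×G + 0.0722×B
L = 0.2126×0.191202 + 0.7152×0.356400 + 0.0722×0.955973
L ≈ 0.364568


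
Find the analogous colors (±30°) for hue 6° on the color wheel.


Base hue: 6°
Left analog: (6 - 30) mod 360 = 336°
Right analog: (6 + 30) mod 360 = 36°
Analogous hues = 336° and 36°


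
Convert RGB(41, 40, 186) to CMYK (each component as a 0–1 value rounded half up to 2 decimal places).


R'=41/255≈0.1608, G'=40/255≈0.1569, B'=186/255≈0.7294
K = 1 - max(R',G',B') = 1 - 186/255 = 69/255 = 0.27058… → 0.27
(1-R'-K)/(1-K) simplifies to (max-R)/max with max = 186:
C = (186-41)/186 = 145/186 = 0.77956… → 0.78
M = (186-40)/186 = 146/186 = 0.78494… → 0.78
Y = (186-186)/186 = 0/186 = 0 → 0.00
= CMYK(0.78, 0.78, 0.00, 0.27)


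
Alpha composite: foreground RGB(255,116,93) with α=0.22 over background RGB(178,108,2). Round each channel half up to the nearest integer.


C = α×F + (1-α)×B, with 1-α = 0.78
R: 0.22×255 + 0.78×178 = 56.10 + 138.84 = 194.94 → 195
G: 0.22×116 + 0.78×108 = 25.52 + 84.24 = 109.76 → 110
B: 0.22×93 + 0.78×2 = 20.46 + 1.56 = 22.02 → 22
= RGB(195, 110, 22)


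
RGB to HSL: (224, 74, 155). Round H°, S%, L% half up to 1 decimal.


Normalize: R'=224/255≈0.8784, G'=74/255≈0.2902, B'=155/255≈0.6078
Max=224/255, Min=74/255, Δ=Max-Min=150/255
L = (Max+Min)/2 = (224+74)/510 = 298/510 = 0.58431… → L = 58.4%
L > 0.5 → S = Δ/(2-Max-Min) = 150/(510-224-74) = 150/212 = 0.70754… → S = 70.8%
(the 1/255 factors cancel in S and H, so raw channel differences can be used)
Max is R' → H = 60 × (((G-B)/Δ) mod 6) = 60 × (((74-155)/150) mod 6)
  (-81)/150 = -0.54; negative, so add 6 → 5.46
  H = 60 × 5.46 = 327.6° → H = 327.6°
= HSL(327.6°, 70.8%, 58.4%)


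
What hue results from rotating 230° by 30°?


New hue = (H + rotation) mod 360
New hue = (230 + 30) mod 360
= 260 mod 360
= 260°


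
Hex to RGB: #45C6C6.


45 → 69 (R)
C6 → 198 (G)
C6 → 198 (B)
= RGB(69, 198, 198)


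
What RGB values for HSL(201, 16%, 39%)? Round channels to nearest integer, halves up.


H=201°, S=0.16, L=0.39
C = (1-|2L-1|)×S = (1-|-0.22|)×0.16 = 0.1248
H' = H/60 = 201/60 ≈ 3.3500; X = C×(1-|H' mod 2 - 1|) = 0.08112
m = L - C/2 = 0.39 - 0.0624 = 0.3276
Sector ⌊H'⌋ = 3 → (R',G',B') = (0.0, 0.08112, 0.1248)
RGB = ((R'+m)×255, (G'+m)×255, (B'+m)×255) = (83.538, 104.2236, 115.362)
Round half up → RGB(84, 104, 115)


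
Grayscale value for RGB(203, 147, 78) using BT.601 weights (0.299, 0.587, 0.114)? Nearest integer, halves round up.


Gray = 0.299×R + 0.587×G + 0.114×B
Gray = 0.299×203 + 0.587×147 + 0.114×78
Gray = 60.697 + 86.289 + 8.892
Gray = 155.878 → round half up → 156
Gray = 156


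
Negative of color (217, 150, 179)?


Invert: (255-R, 255-G, 255-B)
R: 255-217 = 38
G: 255-150 = 105
B: 255-179 = 76
= RGB(38, 105, 76)


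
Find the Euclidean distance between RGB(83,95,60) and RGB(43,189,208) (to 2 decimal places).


d = √[(R₁-R₂)² + (G₁-G₂)² + (B₁-B₂)²]
d = √[(83-43)² + (95-189)² + (60-208)²]
d = √[1600 + 8836 + 21904]
d = √32340
d ≈ 179.83


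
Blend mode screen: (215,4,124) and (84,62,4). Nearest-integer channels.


Screen: C = 255 - (255-A)×(255-B)/255, rounded to nearest integer
R: 255 - (255-215)×(255-84)/255 = 255 - 6840/255 ≈ 255 - 26.824 = 228.176 → 228
G: 255 - (255-4)×(255-62)/255 = 255 - 48443/255 ≈ 255 - 189.973 = 65.027 → 65
B: 255 - (255-124)×(255-4)/255 = 255 - 32881/255 ≈ 255 - 128.945 = 126.055 → 126
= RGB(228, 65, 126)


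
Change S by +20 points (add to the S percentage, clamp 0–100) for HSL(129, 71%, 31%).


Original S = 71%
Adjustment = +20 percentage points
New S = 71 + (20) = 91
Clamp to [0, 100] → 91
= HSL(129°, 91%, 31%)


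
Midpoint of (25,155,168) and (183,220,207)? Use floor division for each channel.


Midpoint: each channel = ⌊(C₁+C₂)/2⌋
R: ⌊(25+183)/2⌋ = 104
G: ⌊(155+220)/2⌋ = 187
B: ⌊(168+207)/2⌋ = 187
= RGB(104, 187, 187)


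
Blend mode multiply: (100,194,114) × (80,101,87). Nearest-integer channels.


Multiply: C = A×B/255, rounded to nearest integer
R: 100×80/255 = 8000/255 ≈ 31.373 → 31
G: 194×101/255 = 19594/255 ≈ 76.839 → 77
B: 114×87/255 = 9918/255 ≈ 38.894 → 39
= RGB(31, 77, 39)


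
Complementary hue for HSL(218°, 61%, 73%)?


Complement = opposite side of color wheel = hue + 180°
H' = (218 + 180) mod 360 = 38°
S and L unchanged.
= HSL(38°, 61%, 73%)


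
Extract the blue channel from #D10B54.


Color: #D10B54
R = D1 = 209
G = 0B = 11
B = 54 = 84
Blue = 84


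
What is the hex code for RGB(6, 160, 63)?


R = 6 → 06 (hex)
G = 160 → A0 (hex)
B = 63 → 3F (hex)
Hex = #06A03F


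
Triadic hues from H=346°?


Triadic: equally spaced at 120° intervals
H1 = 346°
H2 = (346 + 120) mod 360 = 106°
H3 = (346 + 240) mod 360 = 226°
Triadic = 346°, 106°, 226°


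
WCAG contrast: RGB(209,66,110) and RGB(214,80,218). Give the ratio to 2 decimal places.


Linearize each sRGB channel c=v/255: c/12.92 if c ≤ 0.04045 else ((c+0.055)/1.055)^2.4
L = 0.2126×R_lin + 0.7152×G_lin + 0.0722×B_lin
Color 1 (209,66,110):
  R=209: 209/255≈0.8196 > 0.04045 → ((0.8196+0.055)/1.055)^2.4 ≈ 0.63760
  G=66: 66/255≈0.2588 > 0.04045 → ((0.2588+0.055)/1.055)^2.4 ≈ 0.05448
  B=110: 110/255≈0.4314 > 0.04045 → ((0.4314+0.055)/1.055)^2.4 ≈ 0.15593
  L1 = 0.2126×0.63760 + 0.7152×0.05448 + 0.0722×0.15593 ≈ 0.18578
Color 2 (214,80,218):
  R=214: 214/255≈0.8392 > 0.04045 → ((0.8392+0.055)/1.055)^2.4 ≈ 0.67244
  G=80: 80/255≈0.3137 > 0.04045 → ((0.3137+0.055)/1.055)^2.4 ≈ 0.08022
  B=218: 218/255≈0.8549 > 0.04045 → ((0.8549+0.055)/1.055)^2.4 ≈ 0.70110
  L2 = 0.2126×0.67244 + 0.7152×0.08022 + 0.0722×0.70110 ≈ 0.25095
Lighter = 0.25095, Darker = 0.18578
Ratio = (L_lighter + 0.05) / (L_darker + 0.05)
Ratio = (0.25095 + 0.05) / (0.18578 + 0.05) = 0.30095 / 0.23578 ≈ 1.2764
Ratio ≈ 1.28:1


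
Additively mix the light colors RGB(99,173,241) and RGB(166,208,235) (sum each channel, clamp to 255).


Additive: each channel = min(255, C₁+C₂)
R: 99+166 = 265 → 255
G: 173+208 = 381 → 255
B: 241+235 = 476 → 255
= RGB(255, 255, 255)


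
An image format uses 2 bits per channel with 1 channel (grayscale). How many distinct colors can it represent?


Total bits = 2 bits/channel × 1 channels = 2 bits
Distinct colors = 2^2
= 4 colors


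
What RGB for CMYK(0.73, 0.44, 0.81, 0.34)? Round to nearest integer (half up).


R = 255 × (1-C) × (1-K) = 255 × 0.27 × 0.66 = 45.441 → 45
G = 255 × (1-M) × (1-K) = 255 × 0.56 × 0.66 = 94.248 → 94
B = 255 × (1-Y) × (1-K) = 255 × 0.19 × 0.66 = 31.977 → 32
= RGB(45, 94, 32)


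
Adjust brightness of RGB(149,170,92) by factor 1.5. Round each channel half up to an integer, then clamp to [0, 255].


Multiply each channel by 1.5, round half up, clamp to [0, 255]
R: 149×1.5 = 223.5 → round → 224
G: 170×1.5 = 255
B: 92×1.5 = 138
= RGB(224, 255, 138)


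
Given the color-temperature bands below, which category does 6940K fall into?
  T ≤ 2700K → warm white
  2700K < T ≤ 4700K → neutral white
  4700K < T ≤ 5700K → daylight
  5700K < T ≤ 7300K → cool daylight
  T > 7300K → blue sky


Temperature: 6940K
5700K < 6940K ≤ 7300K → cool daylight
Classification: cool daylight


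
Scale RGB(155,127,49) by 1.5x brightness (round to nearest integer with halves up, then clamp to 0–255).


Multiply each channel by 1.5, round half up, clamp to [0, 255]
R: 155×1.5 = 232.5 → round → 233
G: 127×1.5 = 190.5 → round → 191
B: 49×1.5 = 73.5 → round → 74
= RGB(233, 191, 74)


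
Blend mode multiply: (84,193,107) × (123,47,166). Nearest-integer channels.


Multiply: C = A×B/255, rounded to nearest integer
R: 84×123/255 = 10332/255 ≈ 40.518 → 41
G: 193×47/255 = 9071/255 ≈ 35.573 → 36
B: 107×166/255 = 17762/255 ≈ 69.655 → 70
= RGB(41, 36, 70)


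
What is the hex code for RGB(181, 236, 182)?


R = 181 → B5 (hex)
G = 236 → EC (hex)
B = 182 → B6 (hex)
Hex = #B5ECB6


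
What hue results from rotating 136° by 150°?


New hue = (H + rotation) mod 360
New hue = (136 + 150) mod 360
= 286 mod 360
= 286°


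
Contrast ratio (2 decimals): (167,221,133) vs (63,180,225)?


Linearize each sRGB channel c=v/255: c/12.92 if c ≤ 0.04045 else ((c+0.055)/1.055)^2.4
L = 0.2126×R_lin + 0.7152×G_lin + 0.0722×B_lin
Color 1 (167,221,133):
  R=167: 167/255≈0.6549 > 0.04045 → ((0.6549+0.055)/1.055)^2.4 ≈ 0.38643
  G=221: 221/255≈0.8667 > 0.04045 → ((0.8667+0.055)/1.055)^2.4 ≈ 0.72306
  B=133: 133/255≈0.5216 > 0.04045 → ((0.5216+0.055)/1.055)^2.4 ≈ 0.23455
  L1 = 0.2126×0.38643 + 0.7152×0.72306 + 0.0722×0.23455 ≈ 0.61622
Color 2 (63,180,225):
  R=63: 63/255≈0.2471 > 0.04045 → ((0.2471+0.055)/1.055)^2.4 ≈ 0.04971
  G=180: 180/255≈0.7059 > 0.04045 → ((0.7059+0.055)/1.055)^2.4 ≈ 0.45641
  B=225: 225/255≈0.8824 > 0.04045 → ((0.8824+0.055)/1.055)^2.4 ≈ 0.75294
  L2 = 0.2126×0.04971 + 0.7152×0.45641 + 0.0722×0.75294 ≈ 0.39136
Lighter = 0.61622, Darker = 0.39136
Ratio = (L_lighter + 0.05) / (L_darker + 0.05)
Ratio = (0.61622 + 0.05) / (0.39136 + 0.05) = 0.66622 / 0.44136 ≈ 1.5095
Ratio ≈ 1.51:1


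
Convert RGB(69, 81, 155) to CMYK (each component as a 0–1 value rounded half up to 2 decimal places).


R'=69/255≈0.2706, G'=81/255≈0.3176, B'=155/255≈0.6078
K = 1 - max(R',G',B') = 1 - 155/255 = 100/255 = 0.39215… → 0.39
(1-R'-K)/(1-K) simplifies to (max-R)/max with max = 155:
C = (155-69)/155 = 86/155 = 0.55483… → 0.55
M = (155-81)/155 = 74/155 = 0.47741… → 0.48
Y = (155-155)/155 = 0/155 = 0 → 0.00
= CMYK(0.55, 0.48, 0.00, 0.39)


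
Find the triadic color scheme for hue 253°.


Triadic: equally spaced at 120° intervals
H1 = 253°
H2 = (253 + 120) mod 360 = 13°
H3 = (253 + 240) mod 360 = 133°
Triadic = 253°, 13°, 133°


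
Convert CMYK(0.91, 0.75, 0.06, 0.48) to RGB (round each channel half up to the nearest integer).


R = 255 × (1-C) × (1-K) = 255 × 0.09 × 0.52 = 11.934 → 12
G = 255 × (1-M) × (1-K) = 255 × 0.25 × 0.52 = 33.15 → 33
B = 255 × (1-Y) × (1-K) = 255 × 0.94 × 0.52 = 124.644 → 125
= RGB(12, 33, 125)


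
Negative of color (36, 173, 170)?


Invert: (255-R, 255-G, 255-B)
R: 255-36 = 219
G: 255-173 = 82
B: 255-170 = 85
= RGB(219, 82, 85)


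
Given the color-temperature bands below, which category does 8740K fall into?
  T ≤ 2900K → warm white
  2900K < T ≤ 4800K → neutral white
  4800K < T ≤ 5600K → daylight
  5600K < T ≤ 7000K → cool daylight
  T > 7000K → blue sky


Temperature: 8740K
8740K > 7000K → blue sky
Classification: blue sky


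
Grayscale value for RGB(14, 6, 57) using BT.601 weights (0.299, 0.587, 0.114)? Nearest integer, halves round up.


Gray = 0.299×R + 0.587×G + 0.114×B
Gray = 0.299×14 + 0.587×6 + 0.114×57
Gray = 4.186 + 3.522 + 6.498
Gray = 14.206 → round half up → 14
Gray = 14


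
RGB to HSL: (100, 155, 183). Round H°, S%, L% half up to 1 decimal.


Normalize: R'=100/255≈0.3922, G'=155/255≈0.6078, B'=183/255≈0.7176
Max=183/255, Min=100/255, Δ=Max-Min=83/255
L = (Max+Min)/2 = (183+100)/510 = 283/510 = 0.55490… → L = 55.5%
L > 0.5 → S = Δ/(2-Max-Min) = 83/(510-183-100) = 83/227 = 0.36563… → S = 36.6%
(the 1/255 factors cancel in S and H, so raw channel differences can be used)
Max is B' → H = 60 × ((R-G)/Δ + 4) = 60 × ((100-155)/83 + 4)
  -55/83 + 4 = -0.6626… + 4 = 3.3373…
  H = 60 × 3.3373… = 200.240…° → H = 200.2°
= HSL(200.2°, 36.6%, 55.5%)


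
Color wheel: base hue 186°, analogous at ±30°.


Base hue: 186°
Left analog: (186 - 30) mod 360 = 156°
Right analog: (186 + 30) mod 360 = 216°
Analogous hues = 156° and 216°


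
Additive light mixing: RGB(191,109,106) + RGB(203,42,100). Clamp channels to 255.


Additive: each channel = min(255, C₁+C₂)
R: 191+203 = 394 → 255
G: 109+42 = 151 → 151
B: 106+100 = 206 → 206
= RGB(255, 151, 206)


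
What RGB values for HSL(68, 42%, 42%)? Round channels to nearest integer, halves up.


H=68°, S=0.42, L=0.42
C = (1-|2L-1|)×S = (1-|-0.16|)×0.42 = 0.3528
H' = H/60 = 68/60 ≈ 1.1333; X = C×(1-|H' mod 2 - 1|) = 0.30576
m = L - C/2 = 0.42 - 0.1764 = 0.2436
Sector ⌊H'⌋ = 1 → (R',G',B') = (0.30576, 0.3528, 0.0)
RGB = ((R'+m)×255, (G'+m)×255, (B'+m)×255) = (140.0868, 152.082, 62.118)
Round half up → RGB(140, 152, 62)


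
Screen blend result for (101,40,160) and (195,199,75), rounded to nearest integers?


Screen: C = 255 - (255-A)×(255-B)/255, rounded to nearest integer
R: 255 - (255-101)×(255-195)/255 = 255 - 9240/255 ≈ 255 - 36.235 = 218.765 → 219
G: 255 - (255-40)×(255-199)/255 = 255 - 12040/255 ≈ 255 - 47.216 = 207.784 → 208
B: 255 - (255-160)×(255-75)/255 = 255 - 17100/255 ≈ 255 - 67.059 = 187.941 → 188
= RGB(219, 208, 188)


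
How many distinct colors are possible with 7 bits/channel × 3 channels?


Total bits = 7 bits/channel × 3 channels = 21 bits
Distinct colors = 2^21
= 2,097,152 colors


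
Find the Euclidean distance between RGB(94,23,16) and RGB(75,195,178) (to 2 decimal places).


d = √[(R₁-R₂)² + (G₁-G₂)² + (B₁-B₂)²]
d = √[(94-75)² + (23-195)² + (16-178)²]
d = √[361 + 29584 + 26244]
d = √56189
d ≈ 237.04


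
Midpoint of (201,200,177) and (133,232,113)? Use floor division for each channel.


Midpoint: each channel = ⌊(C₁+C₂)/2⌋
R: ⌊(201+133)/2⌋ = 167
G: ⌊(200+232)/2⌋ = 216
B: ⌊(177+113)/2⌋ = 145
= RGB(167, 216, 145)


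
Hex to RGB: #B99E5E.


B9 → 185 (R)
9E → 158 (G)
5E → 94 (B)
= RGB(185, 158, 94)


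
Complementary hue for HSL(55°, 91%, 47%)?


Complement = opposite side of color wheel = hue + 180°
H' = (55 + 180) mod 360 = 235°
S and L unchanged.
= HSL(235°, 91%, 47%)


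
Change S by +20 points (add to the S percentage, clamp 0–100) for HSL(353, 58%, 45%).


Original S = 58%
Adjustment = +20 percentage points
New S = 58 + (20) = 78
Clamp to [0, 100] → 78
= HSL(353°, 78%, 45%)


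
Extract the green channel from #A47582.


Color: #A47582
R = A4 = 164
G = 75 = 117
B = 82 = 130
Green = 117


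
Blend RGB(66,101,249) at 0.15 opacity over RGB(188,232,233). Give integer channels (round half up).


C = α×F + (1-α)×B, with 1-α = 0.85
R: 0.15×66 + 0.85×188 = 9.90 + 159.80 = 169.70 → 170
G: 0.15×101 + 0.85×232 = 15.15 + 197.20 = 212.35 → 212
B: 0.15×249 + 0.85×233 = 37.35 + 198.05 = 235.40 → 235
= RGB(170, 212, 235)


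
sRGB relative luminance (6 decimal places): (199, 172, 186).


Linearize each channel (sRGB transfer function): c = v/255; c_lin = c/12.92 if c ≤ 0.04045, else ((c+0.055)/1.055)^2.4
  R: 199/255 ≈ 0.780392 > 0.04045 → ((0.780392+0.055)/1.055)^2.4 ≈ 0.571125
  G: 172/255 ≈ 0.674510 > 0.04045 → ((0.674510+0.055)/1.055)^2.4 ≈ 0.412543
  B: 186/255 ≈ 0.729412 > 0.04045 → ((0.729412+0.055)/1.055)^2.4 ≈ 0.491021
R_lin = 0.571125, G_lin = 0.412543, B_lin = 0.491021
L = 0.2126×R + 0.7152×G + 0.0722×B
L = 0.2126×0.571125 + 0.7152×0.412543 + 0.0722×0.491021
L ≈ 0.451923


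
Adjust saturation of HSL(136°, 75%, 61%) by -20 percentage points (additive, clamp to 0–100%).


Original S = 75%
Adjustment = -20 percentage points
New S = 75 + (-20) = 55
Clamp to [0, 100] → 55
= HSL(136°, 55%, 61%)


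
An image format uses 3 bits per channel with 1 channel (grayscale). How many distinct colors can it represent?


Total bits = 3 bits/channel × 1 channels = 3 bits
Distinct colors = 2^3
= 8 colors


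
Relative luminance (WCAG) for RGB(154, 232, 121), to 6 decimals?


Linearize each channel (sRGB transfer function): c = v/255; c_lin = c/12.92 if c ≤ 0.04045, else ((c+0.055)/1.055)^2.4
  R: 154/255 ≈ 0.603922 > 0.04045 → ((0.603922+0.055)/1.055)^2.4 ≈ 0.323143
  G: 232/255 ≈ 0.909804 > 0.04045 → ((0.909804+0.055)/1.055)^2.4 ≈ 0.806952
  B: 121/255 ≈ 0.474510 > 0.04045 → ((0.474510+0.055)/1.055)^2.4 ≈ 0.191202
R_lin = 0.323143, G_lin = 0.806952, B_lin = 0.191202
L = 0.2126×R + 0.7152×G + 0.0722×B
L = 0.2126×0.323143 + 0.7152×0.806952 + 0.0722×0.191202
L ≈ 0.659637


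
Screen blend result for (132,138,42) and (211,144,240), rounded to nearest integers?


Screen: C = 255 - (255-A)×(255-B)/255, rounded to nearest integer
R: 255 - (255-132)×(255-211)/255 = 255 - 5412/255 ≈ 255 - 21.224 = 233.776 → 234
G: 255 - (255-138)×(255-144)/255 = 255 - 12987/255 ≈ 255 - 50.929 = 204.071 → 204
B: 255 - (255-42)×(255-240)/255 = 255 - 3195/255 ≈ 255 - 12.529 = 242.471 → 242
= RGB(234, 204, 242)


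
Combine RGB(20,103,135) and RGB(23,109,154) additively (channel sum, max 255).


Additive: each channel = min(255, C₁+C₂)
R: 20+23 = 43 → 43
G: 103+109 = 212 → 212
B: 135+154 = 289 → 255
= RGB(43, 212, 255)


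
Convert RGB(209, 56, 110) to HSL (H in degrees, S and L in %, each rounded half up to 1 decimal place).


Normalize: R'=209/255≈0.8196, G'=56/255≈0.2196, B'=110/255≈0.4314
Max=209/255, Min=56/255, Δ=Max-Min=153/255
L = (Max+Min)/2 = (209+56)/510 = 265/510 = 0.51960… → L = 52.0%
L > 0.5 → S = Δ/(2-Max-Min) = 153/(510-209-56) = 153/245 = 0.62448… → S = 62.4%
(the 1/255 factors cancel in S and H, so raw channel differences can be used)
Max is R' → H = 60 × (((G-B)/Δ) mod 6) = 60 × (((56-110)/153) mod 6)
  (-54)/153 = -0.3529…; negative, so add 6 → 5.6470…
  H = 60 × 5.6470… = 338.823…° → H = 338.8°
= HSL(338.8°, 62.4%, 52.0%)


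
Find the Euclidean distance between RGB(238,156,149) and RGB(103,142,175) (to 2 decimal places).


d = √[(R₁-R₂)² + (G₁-G₂)² + (B₁-B₂)²]
d = √[(238-103)² + (156-142)² + (149-175)²]
d = √[18225 + 196 + 676]
d = √19097
d ≈ 138.19


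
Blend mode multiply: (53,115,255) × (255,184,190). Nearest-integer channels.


Multiply: C = A×B/255, rounded to nearest integer
R: 53×255/255 = 13515/255 ≈ 53.000 → 53
G: 115×184/255 = 21160/255 ≈ 82.980 → 83
B: 255×190/255 = 48450/255 ≈ 190.000 → 190
= RGB(53, 83, 190)


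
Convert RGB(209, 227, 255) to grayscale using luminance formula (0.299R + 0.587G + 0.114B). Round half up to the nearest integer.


Gray = 0.299×R + 0.587×G + 0.114×B
Gray = 0.299×209 + 0.587×227 + 0.114×255
Gray = 62.491 + 133.249 + 29.070
Gray = 224.810 → round half up → 225
Gray = 225


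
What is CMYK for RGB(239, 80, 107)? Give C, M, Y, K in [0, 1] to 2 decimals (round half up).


R'=239/255≈0.9373, G'=80/255≈0.3137, B'=107/255≈0.4196
K = 1 - max(R',G',B') = 1 - 239/255 = 16/255 = 0.06274… → 0.06
(1-R'-K)/(1-K) simplifies to (max-R)/max with max = 239:
C = (239-239)/239 = 0/239 = 0 → 0.00
M = (239-80)/239 = 159/239 = 0.66527… → 0.67
Y = (239-107)/239 = 132/239 = 0.55230… → 0.55
= CMYK(0.00, 0.67, 0.55, 0.06)


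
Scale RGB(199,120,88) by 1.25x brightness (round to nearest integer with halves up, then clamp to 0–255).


Multiply each channel by 1.25, round half up, clamp to [0, 255]
R: 199×1.25 = 248.75 → round → 249
G: 120×1.25 = 150
B: 88×1.25 = 110
= RGB(249, 150, 110)


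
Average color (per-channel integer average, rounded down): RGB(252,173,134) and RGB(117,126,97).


Midpoint: each channel = ⌊(C₁+C₂)/2⌋
R: ⌊(252+117)/2⌋ = 184
G: ⌊(173+126)/2⌋ = 149
B: ⌊(134+97)/2⌋ = 115
= RGB(184, 149, 115)


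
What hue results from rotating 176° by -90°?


New hue = (H + rotation) mod 360
New hue = (176 -90) mod 360
= 86 mod 360
= 86°


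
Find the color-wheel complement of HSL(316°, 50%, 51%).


Complement = opposite side of color wheel = hue + 180°
H' = (316 + 180) mod 360 = 136°
S and L unchanged.
= HSL(136°, 50%, 51%)


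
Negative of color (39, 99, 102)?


Invert: (255-R, 255-G, 255-B)
R: 255-39 = 216
G: 255-99 = 156
B: 255-102 = 153
= RGB(216, 156, 153)


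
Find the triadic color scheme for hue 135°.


Triadic: equally spaced at 120° intervals
H1 = 135°
H2 = (135 + 120) mod 360 = 255°
H3 = (135 + 240) mod 360 = 15°
Triadic = 135°, 255°, 15°


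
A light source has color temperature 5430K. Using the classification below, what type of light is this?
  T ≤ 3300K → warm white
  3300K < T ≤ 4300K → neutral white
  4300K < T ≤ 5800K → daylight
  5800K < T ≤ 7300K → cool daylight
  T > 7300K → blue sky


Temperature: 5430K
4300K < 5430K ≤ 5800K → daylight
Classification: daylight


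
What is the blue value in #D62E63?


Color: #D62E63
R = D6 = 214
G = 2E = 46
B = 63 = 99
Blue = 99


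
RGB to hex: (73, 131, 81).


R = 73 → 49 (hex)
G = 131 → 83 (hex)
B = 81 → 51 (hex)
Hex = #498351


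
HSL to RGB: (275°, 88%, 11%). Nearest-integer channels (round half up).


H=275°, S=0.88, L=0.11
C = (1-|2L-1|)×S = (1-|-0.78|)×0.88 = 0.1936
H' = H/60 = 275/60 ≈ 4.5833; X = C×(1-|H' mod 2 - 1|) ≈ 0.1129
m = L - C/2 = 0.11 - 0.0968 = 0.0132
Sector ⌊H'⌋ = 4 → (R',G',B') = (≈0.1129, 0.0, 0.1936)
RGB = ((R'+m)×255, (G'+m)×255, (B'+m)×255) = (32.164, 3.366, 52.734)
Round half up → RGB(32, 3, 53)


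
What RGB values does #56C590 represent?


56 → 86 (R)
C5 → 197 (G)
90 → 144 (B)
= RGB(86, 197, 144)


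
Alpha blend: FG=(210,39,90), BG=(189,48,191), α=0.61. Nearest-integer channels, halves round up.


C = α×F + (1-α)×B, with 1-α = 0.39
R: 0.61×210 + 0.39×189 = 128.10 + 73.71 = 201.81 → 202
G: 0.61×39 + 0.39×48 = 23.79 + 18.72 = 42.51 → 43
B: 0.61×90 + 0.39×191 = 54.90 + 74.49 = 129.39 → 129
= RGB(202, 43, 129)


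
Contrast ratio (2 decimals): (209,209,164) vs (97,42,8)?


Linearize each sRGB channel c=v/255: c/12.92 if c ≤ 0.04045 else ((c+0.055)/1.055)^2.4
L = 0.2126×R_lin + 0.7152×G_lin + 0.0722×B_lin
Color 1 (209,209,164):
  R=209: 209/255≈0.8196 > 0.04045 → ((0.8196+0.055)/1.055)^2.4 ≈ 0.63760
  G=209: 209/255≈0.8196 > 0.04045 → ((0.8196+0.055)/1.055)^2.4 ≈ 0.63760
  B=164: 164/255≈0.6431 > 0.04045 → ((0.6431+0.055)/1.055)^2.4 ≈ 0.37124
  L1 = 0.2126×0.63760 + 0.7152×0.63760 + 0.0722×0.37124 ≈ 0.61837
Color 2 (97,42,8):
  R=97: 97/255≈0.3804 > 0.04045 → ((0.3804+0.055)/1.055)^2.4 ≈ 0.11954
  G=42: 42/255≈0.1647 > 0.04045 → ((0.1647+0.055)/1.055)^2.4 ≈ 0.02315
  B=8: 8/255≈0.0314 ≤ 0.04045 → 0.0314/12.92 ≈ 0.00243
  L2 = 0.2126×0.11954 + 0.7152×0.02315 + 0.0722×0.00243 ≈ 0.04215
Lighter = 0.61837, Darker = 0.04215
Ratio = (L_lighter + 0.05) / (L_darker + 0.05)
Ratio = (0.61837 + 0.05) / (0.04215 + 0.05) = 0.66837 / 0.09215 ≈ 7.2531
Ratio ≈ 7.25:1


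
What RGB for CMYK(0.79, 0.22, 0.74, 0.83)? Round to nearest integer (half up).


R = 255 × (1-C) × (1-K) = 255 × 0.21 × 0.17 = 9.1035 → 9
G = 255 × (1-M) × (1-K) = 255 × 0.78 × 0.17 = 33.813 → 34
B = 255 × (1-Y) × (1-K) = 255 × 0.26 × 0.17 = 11.271 → 11
= RGB(9, 34, 11)


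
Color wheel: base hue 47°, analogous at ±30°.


Base hue: 47°
Left analog: (47 - 30) mod 360 = 17°
Right analog: (47 + 30) mod 360 = 77°
Analogous hues = 17° and 77°


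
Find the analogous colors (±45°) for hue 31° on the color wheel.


Base hue: 31°
Left analog: (31 - 45) mod 360 = 346°
Right analog: (31 + 45) mod 360 = 76°
Analogous hues = 346° and 76°


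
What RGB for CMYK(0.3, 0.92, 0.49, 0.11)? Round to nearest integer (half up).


R = 255 × (1-C) × (1-K) = 255 × 0.70 × 0.89 = 158.865 → 159
G = 255 × (1-M) × (1-K) = 255 × 0.08 × 0.89 = 18.156 → 18
B = 255 × (1-Y) × (1-K) = 255 × 0.51 × 0.89 = 115.7445 → 116
= RGB(159, 18, 116)


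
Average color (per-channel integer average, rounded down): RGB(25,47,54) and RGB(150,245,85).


Midpoint: each channel = ⌊(C₁+C₂)/2⌋
R: ⌊(25+150)/2⌋ = 87
G: ⌊(47+245)/2⌋ = 146
B: ⌊(54+85)/2⌋ = 69
= RGB(87, 146, 69)


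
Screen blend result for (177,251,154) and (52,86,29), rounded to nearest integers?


Screen: C = 255 - (255-A)×(255-B)/255, rounded to nearest integer
R: 255 - (255-177)×(255-52)/255 = 255 - 15834/255 ≈ 255 - 62.094 = 192.906 → 193
G: 255 - (255-251)×(255-86)/255 = 255 - 676/255 ≈ 255 - 2.651 = 252.349 → 252
B: 255 - (255-154)×(255-29)/255 = 255 - 22826/255 ≈ 255 - 89.514 = 165.486 → 165
= RGB(193, 252, 165)


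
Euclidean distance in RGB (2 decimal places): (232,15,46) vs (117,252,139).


d = √[(R₁-R₂)² + (G₁-G₂)² + (B₁-B₂)²]
d = √[(232-117)² + (15-252)² + (46-139)²]
d = √[13225 + 56169 + 8649]
d = √78043
d ≈ 279.36


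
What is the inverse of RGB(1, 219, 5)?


Invert: (255-R, 255-G, 255-B)
R: 255-1 = 254
G: 255-219 = 36
B: 255-5 = 250
= RGB(254, 36, 250)


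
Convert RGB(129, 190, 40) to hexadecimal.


R = 129 → 81 (hex)
G = 190 → BE (hex)
B = 40 → 28 (hex)
Hex = #81BE28


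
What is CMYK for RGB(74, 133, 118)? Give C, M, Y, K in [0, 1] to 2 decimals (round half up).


R'=74/255≈0.2902, G'=133/255≈0.5216, B'=118/255≈0.4627
K = 1 - max(R',G',B') = 1 - 133/255 = 122/255 = 0.47843… → 0.48
(1-R'-K)/(1-K) simplifies to (max-R)/max with max = 133:
C = (133-74)/133 = 59/133 = 0.44360… → 0.44
M = (133-133)/133 = 0/133 = 0 → 0.00
Y = (133-118)/133 = 15/133 = 0.11278… → 0.11
= CMYK(0.44, 0.00, 0.11, 0.48)


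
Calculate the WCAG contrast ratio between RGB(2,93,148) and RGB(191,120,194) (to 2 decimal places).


Linearize each sRGB channel c=v/255: c/12.92 if c ≤ 0.04045 else ((c+0.055)/1.055)^2.4
L = 0.2126×R_lin + 0.7152×G_lin + 0.0722×B_lin
Color 1 (2,93,148):
  R=2: 2/255≈0.0078 ≤ 0.04045 → 0.0078/12.92 ≈ 0.00061
  G=93: 93/255≈0.3647 > 0.04045 → ((0.3647+0.055)/1.055)^2.4 ≈ 0.10946
  B=148: 148/255≈0.5804 > 0.04045 → ((0.5804+0.055)/1.055)^2.4 ≈ 0.29614
  L1 = 0.2126×0.00061 + 0.7152×0.10946 + 0.0722×0.29614 ≈ 0.09980
Color 2 (191,120,194):
  R=191: 191/255≈0.7490 > 0.04045 → ((0.7490+0.055)/1.055)^2.4 ≈ 0.52100
  G=120: 120/255≈0.4706 > 0.04045 → ((0.4706+0.055)/1.055)^2.4 ≈ 0.18782
  B=194: 194/255≈0.7608 > 0.04045 → ((0.7608+0.055)/1.055)^2.4 ≈ 0.53948
  L2 = 0.2126×0.52100 + 0.7152×0.18782 + 0.0722×0.53948 ≈ 0.28404
Lighter = 0.28404, Darker = 0.09980
Ratio = (L_lighter + 0.05) / (L_darker + 0.05)
Ratio = (0.28404 + 0.05) / (0.09980 + 0.05) = 0.33404 / 0.14980 ≈ 2.2300
Ratio ≈ 2.23:1


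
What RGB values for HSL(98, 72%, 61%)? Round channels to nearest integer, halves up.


H=98°, S=0.72, L=0.61
C = (1-|2L-1|)×S = (1-|0.22|)×0.72 = 0.5616
H' = H/60 = 98/60 ≈ 1.6333; X = C×(1-|H' mod 2 - 1|) = 0.20592
m = L - C/2 = 0.61 - 0.2808 = 0.3292
Sector ⌊H'⌋ = 1 → (R',G',B') = (0.20592, 0.5616, 0.0)
RGB = ((R'+m)×255, (G'+m)×255, (B'+m)×255) = (136.4556, 227.154, 83.946)
Round half up → RGB(136, 227, 84)


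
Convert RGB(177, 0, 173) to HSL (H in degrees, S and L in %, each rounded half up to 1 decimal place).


Normalize: R'=177/255≈0.6941, G'=0/255≈0.0000, B'=173/255≈0.6784
Max=177/255, Min=0/255, Δ=Max-Min=177/255
L = (Max+Min)/2 = (177+0)/510 = 177/510 = 0.34705… → L = 34.7%
L ≤ 0.5 → S = Δ/(Max+Min) = 177/(177+0) = 177/177 = 1 → S = 100.0%
(the 1/255 factors cancel in S and H, so raw channel differences can be used)
Max is R' → H = 60 × (((G-B)/Δ) mod 6) = 60 × (((0-173)/177) mod 6)
  (-173)/177 = -0.9774…; negative, so add 6 → 5.0225…
  H = 60 × 5.0225… = 301.355…° → H = 301.4°
= HSL(301.4°, 100.0%, 34.7%)


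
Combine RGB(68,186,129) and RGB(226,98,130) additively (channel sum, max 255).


Additive: each channel = min(255, C₁+C₂)
R: 68+226 = 294 → 255
G: 186+98 = 284 → 255
B: 129+130 = 259 → 255
= RGB(255, 255, 255)


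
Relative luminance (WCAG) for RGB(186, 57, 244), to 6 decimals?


Linearize each channel (sRGB transfer function): c = v/255; c_lin = c/12.92 if c ≤ 0.04045, else ((c+0.055)/1.055)^2.4
  R: 186/255 ≈ 0.729412 > 0.04045 → ((0.729412+0.055)/1.055)^2.4 ≈ 0.491021
  G: 57/255 ≈ 0.223529 > 0.04045 → ((0.223529+0.055)/1.055)^2.4 ≈ 0.040915
  B: 244/255 ≈ 0.956863 > 0.04045 → ((0.956863+0.055)/1.055)^2.4 ≈ 0.904661
R_lin = 0.491021, G_lin = 0.040915, B_lin = 0.904661
L = 0.2126×R + 0.7152×G + 0.0722×B
L = 0.2126×0.491021 + 0.7152×0.040915 + 0.0722×0.904661
L ≈ 0.198970


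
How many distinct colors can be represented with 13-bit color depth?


Colors = 2^bits = 2^13
= 8,192 colors


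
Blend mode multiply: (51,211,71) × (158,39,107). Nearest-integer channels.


Multiply: C = A×B/255, rounded to nearest integer
R: 51×158/255 = 8058/255 ≈ 31.600 → 32
G: 211×39/255 = 8229/255 ≈ 32.271 → 32
B: 71×107/255 = 7597/255 ≈ 29.792 → 30
= RGB(32, 32, 30)


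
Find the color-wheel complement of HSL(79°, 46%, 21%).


Complement = opposite side of color wheel = hue + 180°
H' = (79 + 180) mod 360 = 259°
S and L unchanged.
= HSL(259°, 46%, 21%)


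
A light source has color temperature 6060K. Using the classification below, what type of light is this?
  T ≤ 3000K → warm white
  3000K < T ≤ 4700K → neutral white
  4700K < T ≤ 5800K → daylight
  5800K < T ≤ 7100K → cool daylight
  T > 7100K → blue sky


Temperature: 6060K
5800K < 6060K ≤ 7100K → cool daylight
Classification: cool daylight


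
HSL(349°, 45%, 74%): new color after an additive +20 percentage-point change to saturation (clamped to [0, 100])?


Original S = 45%
Adjustment = +20 percentage points
New S = 45 + (20) = 65
Clamp to [0, 100] → 65
= HSL(349°, 65%, 74%)


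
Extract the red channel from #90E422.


Color: #90E422
R = 90 = 144
G = E4 = 228
B = 22 = 34
Red = 144


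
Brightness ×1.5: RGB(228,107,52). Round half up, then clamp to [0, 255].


Multiply each channel by 1.5, round half up, clamp to [0, 255]
R: 228×1.5 = 342 → clamp → 255
G: 107×1.5 = 160.5 → round → 161
B: 52×1.5 = 78
= RGB(255, 161, 78)


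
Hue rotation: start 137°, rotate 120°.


New hue = (H + rotation) mod 360
New hue = (137 + 120) mod 360
= 257 mod 360
= 257°


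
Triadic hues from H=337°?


Triadic: equally spaced at 120° intervals
H1 = 337°
H2 = (337 + 120) mod 360 = 97°
H3 = (337 + 240) mod 360 = 217°
Triadic = 337°, 97°, 217°


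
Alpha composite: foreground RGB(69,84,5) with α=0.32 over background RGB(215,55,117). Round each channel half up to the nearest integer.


C = α×F + (1-α)×B, with 1-α = 0.68
R: 0.32×69 + 0.68×215 = 22.08 + 146.20 = 168.28 → 168
G: 0.32×84 + 0.68×55 = 26.88 + 37.40 = 64.28 → 64
B: 0.32×5 + 0.68×117 = 1.60 + 79.56 = 81.16 → 81
= RGB(168, 64, 81)


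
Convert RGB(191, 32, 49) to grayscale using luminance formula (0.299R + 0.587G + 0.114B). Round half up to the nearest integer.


Gray = 0.299×R + 0.587×G + 0.114×B
Gray = 0.299×191 + 0.587×32 + 0.114×49
Gray = 57.109 + 18.784 + 5.586
Gray = 81.479 → round half up → 81
Gray = 81


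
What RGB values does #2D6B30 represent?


2D → 45 (R)
6B → 107 (G)
30 → 48 (B)
= RGB(45, 107, 48)


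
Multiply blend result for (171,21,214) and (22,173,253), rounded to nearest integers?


Multiply: C = A×B/255, rounded to nearest integer
R: 171×22/255 = 3762/255 ≈ 14.753 → 15
G: 21×173/255 = 3633/255 ≈ 14.247 → 14
B: 214×253/255 = 54142/255 ≈ 212.322 → 212
= RGB(15, 14, 212)


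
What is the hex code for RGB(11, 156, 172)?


R = 11 → 0B (hex)
G = 156 → 9C (hex)
B = 172 → AC (hex)
Hex = #0B9CAC


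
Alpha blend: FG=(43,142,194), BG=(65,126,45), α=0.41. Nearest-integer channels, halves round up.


C = α×F + (1-α)×B, with 1-α = 0.59
R: 0.41×43 + 0.59×65 = 17.63 + 38.35 = 55.98 → 56
G: 0.41×142 + 0.59×126 = 58.22 + 74.34 = 132.56 → 133
B: 0.41×194 + 0.59×45 = 79.54 + 26.55 = 106.09 → 106
= RGB(56, 133, 106)


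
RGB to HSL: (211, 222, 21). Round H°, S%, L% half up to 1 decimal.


Normalize: R'=211/255≈0.8275, G'=222/255≈0.8706, B'=21/255≈0.0824
Max=222/255, Min=21/255, Δ=Max-Min=201/255
L = (Max+Min)/2 = (222+21)/510 = 243/510 = 0.47647… → L = 47.6%
L ≤ 0.5 → S = Δ/(Max+Min) = 201/(222+21) = 201/243 = 0.82716… → S = 82.7%
(the 1/255 factors cancel in S and H, so raw channel differences can be used)
Max is G' → H = 60 × ((B-R)/Δ + 2) = 60 × ((21-211)/201 + 2)
  -190/201 + 2 = -0.9452… + 2 = 1.0547…
  H = 60 × 1.0547… = 63.283…° → H = 63.3°
= HSL(63.3°, 82.7%, 47.6%)


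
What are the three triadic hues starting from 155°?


Triadic: equally spaced at 120° intervals
H1 = 155°
H2 = (155 + 120) mod 360 = 275°
H3 = (155 + 240) mod 360 = 35°
Triadic = 155°, 275°, 35°


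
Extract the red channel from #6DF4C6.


Color: #6DF4C6
R = 6D = 109
G = F4 = 244
B = C6 = 198
Red = 109


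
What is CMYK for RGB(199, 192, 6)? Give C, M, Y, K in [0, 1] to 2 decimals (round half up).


R'=199/255≈0.7804, G'=192/255≈0.7529, B'=6/255≈0.0235
K = 1 - max(R',G',B') = 1 - 199/255 = 56/255 = 0.21960… → 0.22
(1-R'-K)/(1-K) simplifies to (max-R)/max with max = 199:
C = (199-199)/199 = 0/199 = 0 → 0.00
M = (199-192)/199 = 7/199 = 0.03517… → 0.04
Y = (199-6)/199 = 193/199 = 0.96984… → 0.97
= CMYK(0.00, 0.04, 0.97, 0.22)


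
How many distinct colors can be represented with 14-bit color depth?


Colors = 2^bits = 2^14
= 16,384 colors


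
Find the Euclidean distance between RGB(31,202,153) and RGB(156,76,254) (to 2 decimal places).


d = √[(R₁-R₂)² + (G₁-G₂)² + (B₁-B₂)²]
d = √[(31-156)² + (202-76)² + (153-254)²]
d = √[15625 + 15876 + 10201]
d = √41702
d ≈ 204.21


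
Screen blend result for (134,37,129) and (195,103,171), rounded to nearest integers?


Screen: C = 255 - (255-A)×(255-B)/255, rounded to nearest integer
R: 255 - (255-134)×(255-195)/255 = 255 - 7260/255 ≈ 255 - 28.471 = 226.529 → 227
G: 255 - (255-37)×(255-103)/255 = 255 - 33136/255 ≈ 255 - 129.945 = 125.055 → 125
B: 255 - (255-129)×(255-171)/255 = 255 - 10584/255 ≈ 255 - 41.506 = 213.494 → 213
= RGB(227, 125, 213)


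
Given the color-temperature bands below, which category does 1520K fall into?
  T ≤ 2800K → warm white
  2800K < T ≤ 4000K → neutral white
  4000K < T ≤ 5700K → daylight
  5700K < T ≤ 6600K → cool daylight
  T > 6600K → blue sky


Temperature: 1520K
1520K ≤ 2800K → warm white
Classification: warm white


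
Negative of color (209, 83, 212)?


Invert: (255-R, 255-G, 255-B)
R: 255-209 = 46
G: 255-83 = 172
B: 255-212 = 43
= RGB(46, 172, 43)


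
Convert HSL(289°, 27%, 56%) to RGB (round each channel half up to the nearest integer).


H=289°, S=0.27, L=0.56
C = (1-|2L-1|)×S = (1-|0.12|)×0.27 = 0.2376
H' = H/60 = 289/60 ≈ 4.8167; X = C×(1-|H' mod 2 - 1|) = 0.19404
m = L - C/2 = 0.56 - 0.1188 = 0.4412
Sector ⌊H'⌋ = 4 → (R',G',B') = (0.19404, 0.0, 0.2376)
RGB = ((R'+m)×255, (G'+m)×255, (B'+m)×255) = (161.9862, 112.506, 173.094)
Round half up → RGB(162, 113, 173)


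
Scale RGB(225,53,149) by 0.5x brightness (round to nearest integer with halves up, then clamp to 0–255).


Multiply each channel by 0.5, round half up, clamp to [0, 255]
R: 225×0.5 = 112.5 → round → 113
G: 53×0.5 = 26.5 → round → 27
B: 149×0.5 = 74.5 → round → 75
= RGB(113, 27, 75)


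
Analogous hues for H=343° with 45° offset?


Base hue: 343°
Left analog: (343 - 45) mod 360 = 298°
Right analog: (343 + 45) mod 360 = 28°
Analogous hues = 298° and 28°


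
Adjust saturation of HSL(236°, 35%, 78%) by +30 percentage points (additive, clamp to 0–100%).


Original S = 35%
Adjustment = +30 percentage points
New S = 35 + (30) = 65
Clamp to [0, 100] → 65
= HSL(236°, 65%, 78%)


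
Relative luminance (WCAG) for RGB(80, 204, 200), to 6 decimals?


Linearize each channel (sRGB transfer function): c = v/255; c_lin = c/12.92 if c ≤ 0.04045, else ((c+0.055)/1.055)^2.4
  R: 80/255 ≈ 0.313725 > 0.04045 → ((0.313725+0.055)/1.055)^2.4 ≈ 0.080220
  G: 204/255 ≈ 0.800000 > 0.04045 → ((0.800000+0.055)/1.055)^2.4 ≈ 0.603827
  B: 200/255 ≈ 0.784314 > 0.04045 → ((0.784314+0.055)/1.055)^2.4 ≈ 0.577580
R_lin = 0.080220, G_lin = 0.603827, B_lin = 0.577580
L = 0.2126×R + 0.7152×G + 0.0722×B
L = 0.2126×0.080220 + 0.7152×0.603827 + 0.0722×0.577580
L ≈ 0.490613


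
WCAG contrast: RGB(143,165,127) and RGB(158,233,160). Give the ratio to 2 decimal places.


Linearize each sRGB channel c=v/255: c/12.92 if c ≤ 0.04045 else ((c+0.055)/1.055)^2.4
L = 0.2126×R_lin + 0.7152×G_lin + 0.0722×B_lin
Color 1 (143,165,127):
  R=143: 143/255≈0.5608 > 0.04045 → ((0.5608+0.055)/1.055)^2.4 ≈ 0.27468
  G=165: 165/255≈0.6471 > 0.04045 → ((0.6471+0.055)/1.055)^2.4 ≈ 0.37626
  B=127: 127/255≈0.4980 > 0.04045 → ((0.4980+0.055)/1.055)^2.4 ≈ 0.21223
  L1 = 0.2126×0.27468 + 0.7152×0.37626 + 0.0722×0.21223 ≈ 0.34282
Color 2 (158,233,160):
  R=158: 158/255≈0.6196 > 0.04045 → ((0.6196+0.055)/1.055)^2.4 ≈ 0.34191
  G=233: 233/255≈0.9137 > 0.04045 → ((0.9137+0.055)/1.055)^2.4 ≈ 0.81485
  B=160: 160/255≈0.6275 > 0.04045 → ((0.6275+0.055)/1.055)^2.4 ≈ 0.35153
  L2 = 0.2126×0.34191 + 0.7152×0.81485 + 0.0722×0.35153 ≈ 0.68085
Lighter = 0.68085, Darker = 0.34282
Ratio = (L_lighter + 0.05) / (L_darker + 0.05)
Ratio = (0.68085 + 0.05) / (0.34282 + 0.05) = 0.73085 / 0.39282 ≈ 1.8605
Ratio ≈ 1.86:1


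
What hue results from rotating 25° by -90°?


New hue = (H + rotation) mod 360
New hue = (25 -90) mod 360
= -65 mod 360
= 295°


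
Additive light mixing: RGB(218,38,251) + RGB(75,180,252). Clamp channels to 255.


Additive: each channel = min(255, C₁+C₂)
R: 218+75 = 293 → 255
G: 38+180 = 218 → 218
B: 251+252 = 503 → 255
= RGB(255, 218, 255)


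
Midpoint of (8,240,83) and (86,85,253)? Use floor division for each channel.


Midpoint: each channel = ⌊(C₁+C₂)/2⌋
R: ⌊(8+86)/2⌋ = 47
G: ⌊(240+85)/2⌋ = 162
B: ⌊(83+253)/2⌋ = 168
= RGB(47, 162, 168)


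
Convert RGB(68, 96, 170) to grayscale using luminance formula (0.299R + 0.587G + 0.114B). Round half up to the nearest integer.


Gray = 0.299×R + 0.587×G + 0.114×B
Gray = 0.299×68 + 0.587×96 + 0.114×170
Gray = 20.332 + 56.352 + 19.380
Gray = 96.064 → round half up → 96
Gray = 96


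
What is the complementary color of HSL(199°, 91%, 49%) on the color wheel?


Complement = opposite side of color wheel = hue + 180°
H' = (199 + 180) mod 360 = 19°
S and L unchanged.
= HSL(19°, 91%, 49%)


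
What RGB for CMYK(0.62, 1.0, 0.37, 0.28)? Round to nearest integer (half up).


R = 255 × (1-C) × (1-K) = 255 × 0.38 × 0.72 = 69.768 → 70
G = 255 × (1-M) × (1-K) = 255 × 0.00 × 0.72 = 0
B = 255 × (1-Y) × (1-K) = 255 × 0.63 × 0.72 = 115.668 → 116
= RGB(70, 0, 116)


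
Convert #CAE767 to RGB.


CA → 202 (R)
E7 → 231 (G)
67 → 103 (B)
= RGB(202, 231, 103)


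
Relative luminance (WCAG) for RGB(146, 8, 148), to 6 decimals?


Linearize each channel (sRGB transfer function): c = v/255; c_lin = c/12.92 if c ≤ 0.04045, else ((c+0.055)/1.055)^2.4
  R: 146/255 ≈ 0.572549 > 0.04045 → ((0.572549+0.055)/1.055)^2.4 ≈ 0.287441
  G: 8/255 ≈ 0.031373 ≤ 0.04045 → 0.031373/12.92 ≈ 0.002428
  B: 148/255 ≈ 0.580392 > 0.04045 → ((0.580392+0.055)/1.055)^2.4 ≈ 0.296138
R_lin = 0.287441, G_lin = 0.002428, B_lin = 0.296138
L = 0.2126×R + 0.7152×G + 0.0722×B
L = 0.2126×0.287441 + 0.7152×0.002428 + 0.0722×0.296138
L ≈ 0.084228
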